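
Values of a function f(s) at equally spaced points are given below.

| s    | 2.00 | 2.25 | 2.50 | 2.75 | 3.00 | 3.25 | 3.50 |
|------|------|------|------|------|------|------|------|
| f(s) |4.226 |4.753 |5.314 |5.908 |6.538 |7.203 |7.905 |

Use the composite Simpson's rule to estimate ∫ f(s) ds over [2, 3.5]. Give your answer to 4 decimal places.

h = 0.25, n = 6.
(h/3)·[y₀ + 4y₁ + 2y₂ + 4y₃ + 2y₄ + 4y₅ + y₆] = 0.083333·(107.291) = 8.9409.

8.9409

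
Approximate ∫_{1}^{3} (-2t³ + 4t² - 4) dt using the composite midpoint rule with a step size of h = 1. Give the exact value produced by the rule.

h = (3 − 1)/2 = 1.
Midpoints m₁,…,m₂ = 1.5, 2.5.
f(m₁)=-1.75, f(m₂)=-10.25.
h·[f(m₁) + f(m₂)] = 1·(-12) = -12.

-12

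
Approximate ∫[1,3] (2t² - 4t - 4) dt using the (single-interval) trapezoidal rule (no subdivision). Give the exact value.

-4

T = (b−a)/2 · [f(1) + f(3)] = 1·[(-6) + 2] = -4.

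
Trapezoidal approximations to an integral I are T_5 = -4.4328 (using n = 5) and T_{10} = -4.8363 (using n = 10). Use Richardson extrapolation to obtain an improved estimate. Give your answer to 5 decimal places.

-4.97080

R = (4·T_{10} − T_5) / 3 = (4·(-4.8363) − (-4.4328))/3 = (-14.9124)/3 = -4.97080.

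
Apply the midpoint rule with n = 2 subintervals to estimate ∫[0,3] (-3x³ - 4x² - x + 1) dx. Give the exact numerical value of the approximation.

h = (3 − 0)/2 = 1.5.
Midpoints m₁,…,m₂ = 0.75, 2.25.
f(m₁)=-3.265625, f(m₂)=-55.671875.
h·[f(m₁) + f(m₂)] = 1.5·(-58.9375) = -88.40625.

-88.40625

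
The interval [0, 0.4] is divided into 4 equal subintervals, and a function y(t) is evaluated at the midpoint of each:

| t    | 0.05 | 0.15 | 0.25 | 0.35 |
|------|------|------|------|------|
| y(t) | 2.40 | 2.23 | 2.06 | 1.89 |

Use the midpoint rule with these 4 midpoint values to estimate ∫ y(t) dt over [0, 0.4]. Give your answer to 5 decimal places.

0.85800

h = 0.1, n = 4.
h·[y(m₁) + y(m₂) + y(m₃) + y(m₄)] = 0.1·(8.58) = 0.85800.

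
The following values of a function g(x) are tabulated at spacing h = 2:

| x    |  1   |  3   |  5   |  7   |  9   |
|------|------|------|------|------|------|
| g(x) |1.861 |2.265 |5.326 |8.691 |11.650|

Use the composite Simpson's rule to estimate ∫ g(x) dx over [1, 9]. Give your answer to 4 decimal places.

45.3247

h = 2, n = 4.
(h/3)·[y₀ + 4y₁ + 2y₂ + 4y₃ + y₄] = 0.666667·(67.987) = 45.3247.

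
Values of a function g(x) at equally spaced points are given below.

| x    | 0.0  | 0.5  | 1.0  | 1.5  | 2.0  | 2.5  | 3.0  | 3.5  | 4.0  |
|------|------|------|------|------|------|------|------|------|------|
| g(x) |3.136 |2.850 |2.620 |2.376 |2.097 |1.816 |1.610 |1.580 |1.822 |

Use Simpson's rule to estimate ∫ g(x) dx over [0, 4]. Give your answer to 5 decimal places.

8.68333

h = 0.5, n = 8.
(h/3)·[y₀ + 4y₁ + 2y₂ + 4y₃ + 2y₄ + 4y₅ + 2y₆ + 4y₇ + y₈] = 0.166667·(52.100) = 8.68333.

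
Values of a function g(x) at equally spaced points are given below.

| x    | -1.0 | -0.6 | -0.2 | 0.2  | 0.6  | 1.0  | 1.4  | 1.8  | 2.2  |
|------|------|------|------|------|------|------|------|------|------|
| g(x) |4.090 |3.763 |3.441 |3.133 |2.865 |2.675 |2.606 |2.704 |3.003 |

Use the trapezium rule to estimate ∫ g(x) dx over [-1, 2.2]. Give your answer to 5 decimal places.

9.89340

h = 0.4, n = 8.
(h/2)·[y₀ + 2y₁ + 2y₂ + 2y₃ + 2y₄ + 2y₅ + 2y₆ + 2y₇ + y₈] = 0.2·(49.467) = 9.89340.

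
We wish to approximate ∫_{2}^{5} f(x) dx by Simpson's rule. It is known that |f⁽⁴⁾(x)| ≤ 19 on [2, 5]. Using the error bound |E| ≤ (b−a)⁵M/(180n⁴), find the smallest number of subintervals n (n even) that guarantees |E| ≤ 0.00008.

24

Need 4617/(180n⁴) ≤ 0.00008.
n⁴ ≥ 4617/(180·0.00008) = 320625 ⇒ n ≥ 23.7957, so the smallest even n is 24. (n must be even for Simpson's rule.)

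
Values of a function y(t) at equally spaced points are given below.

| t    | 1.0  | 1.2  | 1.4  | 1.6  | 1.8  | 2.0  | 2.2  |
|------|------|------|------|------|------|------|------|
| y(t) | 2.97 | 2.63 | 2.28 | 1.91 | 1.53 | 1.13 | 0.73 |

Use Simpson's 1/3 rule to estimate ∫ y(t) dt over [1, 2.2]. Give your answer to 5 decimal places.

h = 0.2, n = 6.
(h/3)·[y₀ + 4y₁ + 2y₂ + 4y₃ + 2y₄ + 4y₅ + y₆] = 0.066667·(34.00) = 2.26667.

2.26667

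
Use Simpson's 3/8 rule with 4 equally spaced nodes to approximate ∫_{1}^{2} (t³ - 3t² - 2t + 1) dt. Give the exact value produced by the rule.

-5.25

h = (2 − 1)/3 = 0.333333.
Nodes t₀,…,t₃ = 1, 1.333333, 1.666667, 2.
f(t) = t³ - 3t² - 2t + 1: f₀=-3, f₁=-4.629630, f₂=-6.037037, f₃=-7.
(3h/8)·[f₀ + 3f₁ + 3f₂ + f₃] = 0.125·(-42) = -5.25.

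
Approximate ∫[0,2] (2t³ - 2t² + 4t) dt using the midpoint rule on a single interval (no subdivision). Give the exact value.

8

M = (b−a)·f(1) = 2·(4) = 8.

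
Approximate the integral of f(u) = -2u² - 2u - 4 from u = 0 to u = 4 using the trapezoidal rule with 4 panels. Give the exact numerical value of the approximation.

-76

h = (4 − 0)/4 = 1.
Nodes u₀,…,u₄ = 0, 1, 2, 3, 4.
f(u) = -2u² - 2u - 4: f₀=-4, f₁=-8, f₂=-16, f₃=-28, f₄=-44.
(h/2)·[f₀ + 2f₁ + 2f₂ + 2f₃ + f₄] = 0.5·(-152) = -76.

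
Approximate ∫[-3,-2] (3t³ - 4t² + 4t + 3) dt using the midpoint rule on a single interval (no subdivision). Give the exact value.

-78.875

M = (b−a)·f(-2.5) = 1·(-78.875) = -78.875.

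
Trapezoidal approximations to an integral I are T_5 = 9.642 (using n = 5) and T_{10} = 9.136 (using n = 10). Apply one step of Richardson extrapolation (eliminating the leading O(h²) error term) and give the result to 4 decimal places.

R = (4·T_{10} − T_5) / 3 = (4·9.136 − 9.642)/3 = (26.902)/3 = 8.9673.

8.9673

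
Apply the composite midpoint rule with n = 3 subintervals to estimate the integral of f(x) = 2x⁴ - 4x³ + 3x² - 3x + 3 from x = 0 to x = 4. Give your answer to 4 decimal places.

180.8560

h = (4 − 0)/3 = 1.333333.
Midpoints m₁,…,m₃ = 0.666667, 2, 3.333333.
f(m₁)=1.543210, f(m₂)=9, f(m₃)=125.098765.
h·[f(m₁) + f(m₂) + f(m₃)] = 1.333333·(135.641975) = 180.8560.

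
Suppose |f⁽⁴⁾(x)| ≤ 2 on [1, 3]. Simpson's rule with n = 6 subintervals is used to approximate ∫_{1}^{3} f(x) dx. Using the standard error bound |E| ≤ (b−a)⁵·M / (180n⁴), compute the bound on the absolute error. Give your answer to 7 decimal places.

0.0002743

|E| ≤ (2)⁵·2 / (180·6⁴) = 64/233280 = 0.0002743.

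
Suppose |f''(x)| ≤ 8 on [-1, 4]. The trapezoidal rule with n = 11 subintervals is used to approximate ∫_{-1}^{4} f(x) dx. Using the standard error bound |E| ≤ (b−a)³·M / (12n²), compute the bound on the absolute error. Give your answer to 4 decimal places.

|E| ≤ (5)³·8 / (12·11²) = 1000/1452 = 0.6887.

0.6887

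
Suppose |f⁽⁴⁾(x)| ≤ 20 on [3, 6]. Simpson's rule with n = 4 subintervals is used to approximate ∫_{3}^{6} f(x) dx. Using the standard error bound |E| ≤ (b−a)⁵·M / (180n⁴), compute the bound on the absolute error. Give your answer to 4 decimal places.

0.1055

|E| ≤ (3)⁵·20 / (180·4⁴) = 4860/46080 = 0.1055.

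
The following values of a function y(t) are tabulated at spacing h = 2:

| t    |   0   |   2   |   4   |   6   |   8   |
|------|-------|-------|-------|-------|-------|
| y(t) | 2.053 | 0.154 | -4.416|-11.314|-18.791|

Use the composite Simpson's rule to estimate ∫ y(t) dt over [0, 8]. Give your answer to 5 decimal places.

h = 2, n = 4.
(h/3)·[y₀ + 4y₁ + 2y₂ + 4y₃ + y₄] = 0.666667·(-70.210) = -46.80667.

-46.80667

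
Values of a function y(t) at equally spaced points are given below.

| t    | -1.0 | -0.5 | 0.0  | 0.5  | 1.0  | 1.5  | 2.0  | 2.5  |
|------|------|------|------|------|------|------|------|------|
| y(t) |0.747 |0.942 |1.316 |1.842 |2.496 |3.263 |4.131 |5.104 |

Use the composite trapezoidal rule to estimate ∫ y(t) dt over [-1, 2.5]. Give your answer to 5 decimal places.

h = 0.5, n = 7.
(h/2)·[y₀ + 2y₁ + 2y₂ + 2y₃ + 2y₄ + 2y₅ + 2y₆ + y₇] = 0.25·(33.831) = 8.45775.

8.45775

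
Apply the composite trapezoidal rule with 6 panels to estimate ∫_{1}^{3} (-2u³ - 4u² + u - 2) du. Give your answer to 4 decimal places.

h = (3 − 1)/6 = 0.333333.
Nodes u₀,…,u₆ = 1, 1.333333, 1.666667, 2, 2.333333, 2.666667, 3.
f(u) = -2u³ - 4u² + u - 2: f₀=-7, f₁=-12.518519, f₂=-20.703704, f₃=-32, f₄=-46.851852, f₅=-65.703704, f₆=-89.
(h/2)·[f₀ + 2f₁ + 2f₂ + 2f₃ + 2f₄ + 2f₅ + f₆] = 0.166667·(-451.555556) = -75.2593.

-75.2593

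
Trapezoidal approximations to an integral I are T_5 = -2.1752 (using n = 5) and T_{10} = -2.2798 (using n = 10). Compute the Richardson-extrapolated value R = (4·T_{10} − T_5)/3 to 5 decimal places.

R = (4·T_{10} − T_5) / 3 = (4·(-2.2798) − (-2.1752))/3 = (-6.9440)/3 = -2.31467.

-2.31467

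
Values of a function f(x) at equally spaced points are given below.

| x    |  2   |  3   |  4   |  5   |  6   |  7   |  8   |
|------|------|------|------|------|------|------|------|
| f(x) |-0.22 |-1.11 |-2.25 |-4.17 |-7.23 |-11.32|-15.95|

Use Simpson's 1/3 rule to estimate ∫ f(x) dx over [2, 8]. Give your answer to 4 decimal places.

-33.8433

h = 1, n = 6.
(h/3)·[y₀ + 4y₁ + 2y₂ + 4y₃ + 2y₄ + 4y₅ + y₆] = 0.333333·(-101.53) = -33.8433.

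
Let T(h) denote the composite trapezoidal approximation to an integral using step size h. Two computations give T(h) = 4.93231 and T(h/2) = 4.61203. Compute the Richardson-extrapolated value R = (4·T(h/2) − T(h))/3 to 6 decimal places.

4.505270

R = (4·T(h/2) − T(h)) / 3 = (4·4.61203 − 4.93231)/3 = (13.51581)/3 = 4.505270.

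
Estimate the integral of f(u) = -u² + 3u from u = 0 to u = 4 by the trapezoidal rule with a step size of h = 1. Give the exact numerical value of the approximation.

h = (4 − 0)/4 = 1.
Nodes u₀,…,u₄ = 0, 1, 2, 3, 4.
f(u) = -u² + 3u: f₀=0, f₁=2, f₂=2, f₃=0, f₄=-4.
(h/2)·[f₀ + 2f₁ + 2f₂ + 2f₃ + f₄] = 0.5·(4) = 2.

2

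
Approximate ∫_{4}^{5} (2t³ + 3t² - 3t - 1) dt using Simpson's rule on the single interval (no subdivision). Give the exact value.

S = (b−a)/6 · [f(4) + 4f(4.5) + f(5)] = 0.166667·[163 + 4·228.5 + 309] = 231.

231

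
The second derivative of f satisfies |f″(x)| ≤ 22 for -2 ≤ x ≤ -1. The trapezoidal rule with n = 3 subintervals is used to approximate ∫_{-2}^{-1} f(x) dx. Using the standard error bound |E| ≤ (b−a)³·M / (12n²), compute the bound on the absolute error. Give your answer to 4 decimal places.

|E| ≤ (1)³·22 / (12·3²) = 22/108 = 0.2037.

0.2037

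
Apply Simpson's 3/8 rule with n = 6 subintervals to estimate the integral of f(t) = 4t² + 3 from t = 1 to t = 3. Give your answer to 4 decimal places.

h = (3 − 1)/6 = 0.333333.
Nodes t₀,…,t₆ = 1, 1.333333, 1.666667, 2, 2.333333, 2.666667, 3.
f(t) = 4t² + 3: f₀=7, f₁=10.111111, f₂=14.111111, f₃=19, f₄=24.777778, f₅=31.444444, f₆=39.
(3h/8)·[f₀ + 3f₁ + 3f₂ + 2f₃ + 3f₄ + 3f₅ + f₆] = 0.125·(325.333333) = 40.6667.

40.6667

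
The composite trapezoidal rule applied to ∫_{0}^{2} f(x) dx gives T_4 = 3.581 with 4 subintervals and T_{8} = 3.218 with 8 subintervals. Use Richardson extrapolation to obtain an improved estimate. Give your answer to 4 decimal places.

3.0970

R = (4·T_{8} − T_4) / 3 = (4·3.218 − 3.581)/3 = (9.291)/3 = 3.0970.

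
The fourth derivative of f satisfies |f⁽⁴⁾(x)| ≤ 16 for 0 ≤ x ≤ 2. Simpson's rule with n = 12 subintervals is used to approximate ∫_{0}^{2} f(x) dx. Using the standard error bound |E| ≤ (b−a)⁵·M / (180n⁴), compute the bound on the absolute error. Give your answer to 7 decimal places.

0.0001372

|E| ≤ (2)⁵·16 / (180·12⁴) = 512/3732480 = 0.0001372.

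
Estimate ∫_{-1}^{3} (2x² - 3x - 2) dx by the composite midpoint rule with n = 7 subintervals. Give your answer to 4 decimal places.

h = (3 − (-1))/7 = 0.571429.
Midpoints m₁,…,m₇ = -0.714286, -0.142857, 0.428571, 1, 1.571429, 2.142857, 2.714286.
f(m₁)=1.163265, f(m₂)=-1.530612, f(m₃)=-2.918367, f(m₄)=-3, f(m₅)=-1.775510, f(m₆)=0.755102, f(m₇)=4.591837.
h·[f(m₁) + f(m₂) + f(m₃) + f(m₄) + f(m₅) + f(m₆) + f(m₇)] = 0.571429·(-2.714286) = -1.5510.

-1.5510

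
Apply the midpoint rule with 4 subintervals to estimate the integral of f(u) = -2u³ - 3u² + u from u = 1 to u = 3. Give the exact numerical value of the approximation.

-61.375

h = (3 − 1)/4 = 0.5.
Midpoints m₁,…,m₄ = 1.25, 1.75, 2.25, 2.75.
f(m₁)=-7.34375, f(m₂)=-18.15625, f(m₃)=-35.71875, f(m₄)=-61.53125.
h·[f(m₁) + f(m₂) + f(m₃) + f(m₄)] = 0.5·(-122.75) = -61.375.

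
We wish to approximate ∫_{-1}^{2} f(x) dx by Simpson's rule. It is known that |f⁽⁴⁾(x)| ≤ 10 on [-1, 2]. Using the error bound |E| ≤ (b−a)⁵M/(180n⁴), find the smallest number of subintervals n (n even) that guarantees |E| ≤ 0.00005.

24

Need 2430/(180n⁴) ≤ 0.00005.
n⁴ ≥ 2430/(180·0.00005) = 270000 ⇒ n ≥ 22.7951, so the smallest even n is 24. (n must be even for Simpson's rule.)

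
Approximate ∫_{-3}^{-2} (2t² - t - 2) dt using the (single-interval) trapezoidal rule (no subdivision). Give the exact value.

T = (b−a)/2 · [f(-3) + f(-2)] = 0.5·[19 + 8] = 13.5.

13.5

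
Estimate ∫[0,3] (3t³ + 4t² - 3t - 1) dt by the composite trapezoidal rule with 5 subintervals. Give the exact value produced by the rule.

h = (3 − 0)/5 = 0.6.
Nodes t₀,…,t₅ = 0, 0.6, 1.2, 1.8, 2.4, 3.
f(t) = 3t³ + 4t² - 3t - 1: f₀=-1, f₁=-0.712, f₂=6.344, f₃=24.056, f₄=56.312, f₅=107.
(h/2)·[f₀ + 2f₁ + 2f₂ + 2f₃ + 2f₄ + f₅] = 0.3·(278) = 83.4.

83.4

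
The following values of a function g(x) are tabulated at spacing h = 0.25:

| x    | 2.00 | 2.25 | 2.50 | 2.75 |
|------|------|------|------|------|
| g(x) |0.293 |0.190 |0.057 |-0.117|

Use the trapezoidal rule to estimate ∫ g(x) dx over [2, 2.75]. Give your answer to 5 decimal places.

h = 0.25, n = 3.
(h/2)·[y₀ + 2y₁ + 2y₂ + y₃] = 0.125·(0.670) = 0.08375.

0.08375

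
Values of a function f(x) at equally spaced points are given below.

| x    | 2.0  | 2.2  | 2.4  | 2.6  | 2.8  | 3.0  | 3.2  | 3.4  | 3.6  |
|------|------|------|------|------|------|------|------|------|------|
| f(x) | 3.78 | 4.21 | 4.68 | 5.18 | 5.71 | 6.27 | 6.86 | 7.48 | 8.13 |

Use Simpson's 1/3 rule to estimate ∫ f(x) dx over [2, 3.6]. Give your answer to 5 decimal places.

h = 0.2, n = 8.
(h/3)·[y₀ + 4y₁ + 2y₂ + 4y₃ + 2y₄ + 4y₅ + 2y₆ + 4y₇ + y₈] = 0.066667·(138.97) = 9.26467.

9.26467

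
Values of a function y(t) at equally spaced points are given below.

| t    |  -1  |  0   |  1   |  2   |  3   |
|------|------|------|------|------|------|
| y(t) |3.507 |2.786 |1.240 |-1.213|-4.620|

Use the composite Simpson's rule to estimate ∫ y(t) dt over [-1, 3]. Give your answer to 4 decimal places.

2.5530

h = 1, n = 4.
(h/3)·[y₀ + 4y₁ + 2y₂ + 4y₃ + y₄] = 0.333333·(7.659) = 2.5530.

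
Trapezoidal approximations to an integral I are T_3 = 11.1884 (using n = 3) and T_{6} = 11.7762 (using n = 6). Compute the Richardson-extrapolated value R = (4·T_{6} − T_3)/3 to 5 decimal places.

R = (4·T_{6} − T_3) / 3 = (4·11.7762 − 11.1884)/3 = (35.9164)/3 = 11.97213.

11.97213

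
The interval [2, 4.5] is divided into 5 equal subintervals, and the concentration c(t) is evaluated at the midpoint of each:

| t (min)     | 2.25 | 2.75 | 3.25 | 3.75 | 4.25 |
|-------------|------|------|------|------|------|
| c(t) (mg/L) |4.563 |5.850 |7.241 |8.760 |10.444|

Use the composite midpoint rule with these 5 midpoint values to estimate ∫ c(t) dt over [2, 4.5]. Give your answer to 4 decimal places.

18.4290

h = 0.5, n = 5.
h·[y(m₁) + y(m₂) + y(m₃) + y(m₄) + y(m₅)] = 0.5·(36.858) = 18.4290.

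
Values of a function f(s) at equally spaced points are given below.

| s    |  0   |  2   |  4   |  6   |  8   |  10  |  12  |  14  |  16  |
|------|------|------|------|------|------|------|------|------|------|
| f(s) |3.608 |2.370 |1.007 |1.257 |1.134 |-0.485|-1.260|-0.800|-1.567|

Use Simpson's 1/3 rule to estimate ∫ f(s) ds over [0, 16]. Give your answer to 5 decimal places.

8.78067

h = 2, n = 8.
(h/3)·[y₀ + 4y₁ + 2y₂ + 4y₃ + 2y₄ + 4y₅ + 2y₆ + 4y₇ + y₈] = 0.666667·(13.171) = 8.78067.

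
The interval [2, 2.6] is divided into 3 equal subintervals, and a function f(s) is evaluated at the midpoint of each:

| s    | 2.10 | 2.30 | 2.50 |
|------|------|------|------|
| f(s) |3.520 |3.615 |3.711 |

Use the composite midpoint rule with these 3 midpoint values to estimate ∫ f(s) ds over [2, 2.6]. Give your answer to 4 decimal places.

h = 0.2, n = 3.
h·[y(m₁) + y(m₂) + y(m₃)] = 0.2·(10.846) = 2.1692.

2.1692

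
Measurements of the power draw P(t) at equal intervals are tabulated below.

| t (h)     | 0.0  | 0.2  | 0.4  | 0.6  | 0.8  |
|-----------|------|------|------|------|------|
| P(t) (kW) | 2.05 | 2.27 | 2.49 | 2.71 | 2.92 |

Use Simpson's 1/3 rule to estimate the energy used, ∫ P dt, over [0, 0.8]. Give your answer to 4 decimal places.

1.9913

h = 0.2, n = 4.
(h/3)·[y₀ + 4y₁ + 2y₂ + 4y₃ + y₄] = 0.066667·(29.87) = 1.9913.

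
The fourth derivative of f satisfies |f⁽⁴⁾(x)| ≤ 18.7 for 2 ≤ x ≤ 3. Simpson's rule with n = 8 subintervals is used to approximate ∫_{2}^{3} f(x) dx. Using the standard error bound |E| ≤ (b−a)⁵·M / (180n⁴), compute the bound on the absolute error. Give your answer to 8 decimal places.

|E| ≤ (1)⁵·18.7 / (180·8⁴) = 18.7/737280 = 0.00002536.

0.00002536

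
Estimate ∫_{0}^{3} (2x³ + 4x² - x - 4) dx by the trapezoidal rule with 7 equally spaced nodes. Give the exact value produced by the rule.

h = (3 − 0)/6 = 0.5.
Nodes x₀,…,x₆ = 0, 0.5, 1, 1.5, 2, 2.5, 3.
f(x) = 2x³ + 4x² - x - 4: f₀=-4, f₁=-3.25, f₂=1, f₃=10.25, f₄=26, f₅=49.75, f₆=83.
(h/2)·[f₀ + 2f₁ + 2f₂ + 2f₃ + 2f₄ + 2f₅ + f₆] = 0.25·(246.5) = 61.625.

61.625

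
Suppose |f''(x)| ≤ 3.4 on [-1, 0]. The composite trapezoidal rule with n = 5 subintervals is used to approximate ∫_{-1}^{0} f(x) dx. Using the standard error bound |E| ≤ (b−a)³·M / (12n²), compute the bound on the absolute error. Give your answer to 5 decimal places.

|E| ≤ (1)³·3.4 / (12·5²) = 3.4/300 = 0.01133.

0.01133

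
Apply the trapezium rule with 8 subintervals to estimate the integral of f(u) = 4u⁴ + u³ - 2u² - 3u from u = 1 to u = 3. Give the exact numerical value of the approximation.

186.515625

h = (3 − 1)/8 = 0.25.
Nodes u₀,…,u₈ = 1, 1.25, 1.5, 1.75, 2, 2.25, 2.5, 2.75, 3.
f(u) = 4u⁴ + u³ - 2u² - 3u: f₀=0, f₁=4.84375, f₂=14.625, f₃=31.5, f₄=58, f₅=97.03125, f₆=151.875, f₇=226.1875, f₈=324.
(h/2)·[f₀ + 2f₁ + 2f₂ + 2f₃ + 2f₄ + 2f₅ + 2f₆ + 2f₇ + f₈] = 0.125·(1492.125) = 186.515625.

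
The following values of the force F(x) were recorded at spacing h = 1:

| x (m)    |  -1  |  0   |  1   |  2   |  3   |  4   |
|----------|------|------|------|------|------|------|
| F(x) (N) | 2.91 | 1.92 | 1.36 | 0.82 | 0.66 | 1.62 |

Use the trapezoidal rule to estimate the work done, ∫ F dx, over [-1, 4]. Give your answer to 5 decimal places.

h = 1, n = 5.
(h/2)·[y₀ + 2y₁ + 2y₂ + 2y₃ + 2y₄ + y₅] = 0.5·(14.05) = 7.02500.

7.02500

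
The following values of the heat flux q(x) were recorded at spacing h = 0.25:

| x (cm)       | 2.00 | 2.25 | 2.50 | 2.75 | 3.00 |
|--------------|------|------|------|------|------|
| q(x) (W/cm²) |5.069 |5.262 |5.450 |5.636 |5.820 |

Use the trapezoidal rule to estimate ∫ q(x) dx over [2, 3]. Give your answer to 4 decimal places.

h = 0.25, n = 4.
(h/2)·[y₀ + 2y₁ + 2y₂ + 2y₃ + y₄] = 0.125·(43.585) = 5.4481.

5.4481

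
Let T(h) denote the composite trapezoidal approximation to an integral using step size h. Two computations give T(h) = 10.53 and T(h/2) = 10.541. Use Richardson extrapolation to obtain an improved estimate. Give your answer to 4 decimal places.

R = (4·T(h/2) − T(h)) / 3 = (4·10.541 − 10.53)/3 = (31.634)/3 = 10.5447.

10.5447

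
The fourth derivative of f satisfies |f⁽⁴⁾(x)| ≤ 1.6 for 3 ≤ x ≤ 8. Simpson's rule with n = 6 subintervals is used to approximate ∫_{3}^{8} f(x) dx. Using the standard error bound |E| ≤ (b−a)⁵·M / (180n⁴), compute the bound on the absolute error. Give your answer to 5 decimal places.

|E| ≤ (5)⁵·1.6 / (180·6⁴) = 5000/233280 = 0.02143.

0.02143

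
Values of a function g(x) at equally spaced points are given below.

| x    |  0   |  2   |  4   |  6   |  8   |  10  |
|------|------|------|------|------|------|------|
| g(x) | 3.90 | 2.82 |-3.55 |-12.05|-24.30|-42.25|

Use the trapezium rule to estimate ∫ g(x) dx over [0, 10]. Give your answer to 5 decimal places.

-112.51000

h = 2, n = 5.
(h/2)·[y₀ + 2y₁ + 2y₂ + 2y₃ + 2y₄ + y₅] = 1·(-112.51) = -112.51000.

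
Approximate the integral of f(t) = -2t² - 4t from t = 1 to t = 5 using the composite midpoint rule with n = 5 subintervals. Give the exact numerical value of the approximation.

h = (5 − 1)/5 = 0.8.
Midpoints m₁,…,m₅ = 1.4, 2.2, 3, 3.8, 4.6.
f(m₁)=-9.52, f(m₂)=-18.48, f(m₃)=-30, f(m₄)=-44.08, f(m₅)=-60.72.
h·[f(m₁) + f(m₂) + f(m₃) + f(m₄) + f(m₅)] = 0.8·(-162.8) = -130.24.

-130.24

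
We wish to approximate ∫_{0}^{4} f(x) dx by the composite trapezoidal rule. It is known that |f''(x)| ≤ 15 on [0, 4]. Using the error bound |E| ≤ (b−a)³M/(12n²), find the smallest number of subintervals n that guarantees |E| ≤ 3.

6

Need 960/(12n²) ≤ 3.
n² ≥ 960/(12·3) = 26.6667 ⇒ n ≥ 5.1640, so the smallest n is 6.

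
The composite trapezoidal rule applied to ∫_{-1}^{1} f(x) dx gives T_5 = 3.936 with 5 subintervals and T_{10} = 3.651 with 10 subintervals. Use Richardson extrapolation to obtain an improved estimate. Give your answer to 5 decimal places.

R = (4·T_{10} − T_5) / 3 = (4·3.651 − 3.936)/3 = (10.668)/3 = 3.55600.

3.55600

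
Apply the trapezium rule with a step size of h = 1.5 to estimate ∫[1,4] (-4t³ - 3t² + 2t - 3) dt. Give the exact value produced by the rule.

-349.125

h = (4 − 1)/2 = 1.5.
Nodes t₀,…,t₂ = 1, 2.5, 4.
f(t) = -4t³ - 3t² + 2t - 3: f₀=-8, f₁=-79.25, f₂=-299.
(h/2)·[f₀ + 2f₁ + f₂] = 0.75·(-465.5) = -349.125.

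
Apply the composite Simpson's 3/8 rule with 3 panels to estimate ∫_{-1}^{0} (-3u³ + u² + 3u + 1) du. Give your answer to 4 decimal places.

0.5833

h = (0 − (-1))/3 = 0.333333.
Nodes u₀,…,u₃ = -1, -0.666667, -0.333333, 0.
f(u) = -3u³ + u² + 3u + 1: f₀=2, f₁=0.333333, f₂=0.222222, f₃=1.
(3h/8)·[f₀ + 3f₁ + 3f₂ + f₃] = 0.125·(4.666667) = 0.5833.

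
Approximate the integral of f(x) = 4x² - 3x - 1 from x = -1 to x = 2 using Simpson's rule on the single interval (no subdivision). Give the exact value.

4.5

S = (b−a)/6 · [f(-1) + 4f(0.5) + f(2)] = 0.5·[6 + 4·(-1.5) + 9] = 4.5.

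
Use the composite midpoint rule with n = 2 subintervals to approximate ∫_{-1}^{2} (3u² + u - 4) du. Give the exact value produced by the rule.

h = (2 − (-1))/2 = 1.5.
Midpoints m₁,…,m₂ = -0.25, 1.25.
f(m₁)=-4.0625, f(m₂)=1.9375.
h·[f(m₁) + f(m₂)] = 1.5·(-2.125) = -3.1875.

-3.1875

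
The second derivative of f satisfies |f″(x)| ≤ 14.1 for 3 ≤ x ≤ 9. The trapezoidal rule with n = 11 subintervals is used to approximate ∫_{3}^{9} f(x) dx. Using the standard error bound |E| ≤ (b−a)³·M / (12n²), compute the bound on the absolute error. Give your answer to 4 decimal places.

2.0975

|E| ≤ (6)³·14.1 / (12·11²) = 3045.6/1452 = 2.0975.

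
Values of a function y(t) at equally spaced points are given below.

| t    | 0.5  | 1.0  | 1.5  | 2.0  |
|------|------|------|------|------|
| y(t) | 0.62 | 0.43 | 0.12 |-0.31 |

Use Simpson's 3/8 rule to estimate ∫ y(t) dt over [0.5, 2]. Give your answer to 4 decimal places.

h = 0.5, n = 3.
(3h/8)·[y₀ + 3y₁ + 3y₂ + y₃] = 0.1875·(1.96) = 0.3675.

0.3675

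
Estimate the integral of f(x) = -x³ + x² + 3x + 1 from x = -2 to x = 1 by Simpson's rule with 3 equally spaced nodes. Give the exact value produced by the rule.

5.25

h = (1 − (-2))/2 = 1.5.
Nodes x₀,…,x₂ = -2, -0.5, 1.
f(x) = -x³ + x² + 3x + 1: f₀=7, f₁=-0.125, f₂=4.
(h/3)·[f₀ + 4f₁ + f₂] = 0.5·(10.5) = 5.25.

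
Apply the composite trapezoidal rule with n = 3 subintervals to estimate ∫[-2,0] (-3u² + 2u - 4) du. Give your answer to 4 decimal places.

-20.4444

h = (0 − (-2))/3 = 0.666667.
Nodes u₀,…,u₃ = -2, -1.333333, -0.666667, 0.
f(u) = -3u² + 2u - 4: f₀=-20, f₁=-12, f₂=-6.666667, f₃=-4.
(h/2)·[f₀ + 2f₁ + 2f₂ + f₃] = 0.333333·(-61.333333) = -20.4444.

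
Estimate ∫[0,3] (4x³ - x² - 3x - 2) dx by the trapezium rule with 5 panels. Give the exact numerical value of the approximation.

55.56

h = (3 − 0)/5 = 0.6.
Nodes x₀,…,x₅ = 0, 0.6, 1.2, 1.8, 2.4, 3.
f(x) = 4x³ - x² - 3x - 2: f₀=-2, f₁=-3.296, f₂=-0.128, f₃=12.688, f₄=40.336, f₅=88.
(h/2)·[f₀ + 2f₁ + 2f₂ + 2f₃ + 2f₄ + f₅] = 0.3·(185.2) = 55.56.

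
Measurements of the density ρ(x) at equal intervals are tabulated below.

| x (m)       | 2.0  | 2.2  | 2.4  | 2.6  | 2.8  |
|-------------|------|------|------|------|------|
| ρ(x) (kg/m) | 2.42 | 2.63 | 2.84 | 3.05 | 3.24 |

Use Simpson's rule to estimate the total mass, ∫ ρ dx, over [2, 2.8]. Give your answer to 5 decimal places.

2.27067

h = 0.2, n = 4.
(h/3)·[y₀ + 4y₁ + 2y₂ + 4y₃ + y₄] = 0.066667·(34.06) = 2.27067.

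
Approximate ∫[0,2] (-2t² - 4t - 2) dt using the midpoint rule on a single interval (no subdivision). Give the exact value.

-16

M = (b−a)·f(1) = 2·(-8) = -16.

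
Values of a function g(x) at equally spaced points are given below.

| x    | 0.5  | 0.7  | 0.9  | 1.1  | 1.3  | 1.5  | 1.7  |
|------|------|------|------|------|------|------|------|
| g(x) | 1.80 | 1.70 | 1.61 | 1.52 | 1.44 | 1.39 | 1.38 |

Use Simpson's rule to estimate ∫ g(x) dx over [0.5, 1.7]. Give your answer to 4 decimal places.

1.8480

h = 0.2, n = 6.
(h/3)·[y₀ + 4y₁ + 2y₂ + 4y₃ + 2y₄ + 4y₅ + y₆] = 0.066667·(27.72) = 1.8480.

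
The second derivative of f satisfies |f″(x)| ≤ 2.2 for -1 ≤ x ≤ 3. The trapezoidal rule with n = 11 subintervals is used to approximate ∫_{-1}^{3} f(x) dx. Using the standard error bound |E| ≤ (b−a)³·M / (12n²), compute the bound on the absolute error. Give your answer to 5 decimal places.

|E| ≤ (4)³·2.2 / (12·11²) = 140.8/1452 = 0.09697.

0.09697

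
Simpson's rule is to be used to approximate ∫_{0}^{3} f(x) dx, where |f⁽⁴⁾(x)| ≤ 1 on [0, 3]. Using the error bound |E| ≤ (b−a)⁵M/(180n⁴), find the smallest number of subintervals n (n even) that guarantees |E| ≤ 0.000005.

24

Need 243/(180n⁴) ≤ 0.000005.
n⁴ ≥ 243/(180·0.000005) = 270000 ⇒ n ≥ 22.7951, so the smallest even n is 24. (n must be even for Simpson's rule.)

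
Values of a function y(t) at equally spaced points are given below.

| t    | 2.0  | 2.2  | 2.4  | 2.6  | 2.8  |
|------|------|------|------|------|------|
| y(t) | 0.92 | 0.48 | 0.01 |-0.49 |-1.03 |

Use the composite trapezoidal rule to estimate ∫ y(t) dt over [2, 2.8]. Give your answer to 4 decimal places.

h = 0.2, n = 4.
(h/2)·[y₀ + 2y₁ + 2y₂ + 2y₃ + y₄] = 0.1·(-0.11) = -0.0110.

-0.0110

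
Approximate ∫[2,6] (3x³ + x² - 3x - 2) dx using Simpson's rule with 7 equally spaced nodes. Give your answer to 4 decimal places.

h = (6 − 2)/6 = 0.666667.
Nodes x₀,…,x₆ = 2, 2.666667, 3.333333, 4, 4.666667, 5.333333, 6.
f(x) = 3x³ + x² - 3x - 2: f₀=20, f₁=54, f₂=110.222222, f₃=194, f₄=310.666667, f₅=465.555556, f₆=664.
(h/3)·[f₀ + 4f₁ + 2f₂ + 4f₃ + 2f₄ + 4f₅ + f₆] = 0.222222·(4380) = 973.3333.

973.3333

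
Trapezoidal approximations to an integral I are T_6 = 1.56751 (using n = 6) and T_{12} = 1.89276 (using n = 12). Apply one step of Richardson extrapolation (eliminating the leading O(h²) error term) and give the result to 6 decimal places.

R = (4·T_{12} − T_6) / 3 = (4·1.89276 − 1.56751)/3 = (6.00353)/3 = 2.001177.

2.001177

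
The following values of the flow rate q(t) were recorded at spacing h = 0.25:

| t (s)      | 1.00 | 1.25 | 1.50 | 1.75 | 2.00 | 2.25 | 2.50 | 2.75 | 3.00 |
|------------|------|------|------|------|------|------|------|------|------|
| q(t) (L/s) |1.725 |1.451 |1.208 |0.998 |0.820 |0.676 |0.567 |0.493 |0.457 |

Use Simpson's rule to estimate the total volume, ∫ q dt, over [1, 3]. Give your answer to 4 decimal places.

h = 0.25, n = 8.
(h/3)·[y₀ + 4y₁ + 2y₂ + 4y₃ + 2y₄ + 4y₅ + 2y₆ + 4y₇ + y₈] = 0.083333·(21.844) = 1.8203.

1.8203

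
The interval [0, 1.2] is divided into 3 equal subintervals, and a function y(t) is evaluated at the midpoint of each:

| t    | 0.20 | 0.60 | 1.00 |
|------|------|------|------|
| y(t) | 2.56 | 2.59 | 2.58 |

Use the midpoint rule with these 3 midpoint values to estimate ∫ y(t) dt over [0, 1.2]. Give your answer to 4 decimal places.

h = 0.4, n = 3.
h·[y(m₁) + y(m₂) + y(m₃)] = 0.4·(7.73) = 3.0920.

3.0920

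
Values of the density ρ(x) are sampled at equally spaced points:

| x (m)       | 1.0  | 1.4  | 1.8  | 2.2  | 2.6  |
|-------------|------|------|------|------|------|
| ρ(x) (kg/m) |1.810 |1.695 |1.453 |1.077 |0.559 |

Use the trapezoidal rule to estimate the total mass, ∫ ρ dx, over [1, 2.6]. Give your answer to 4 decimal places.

h = 0.4, n = 4.
(h/2)·[y₀ + 2y₁ + 2y₂ + 2y₃ + y₄] = 0.2·(10.819) = 2.1638.

2.1638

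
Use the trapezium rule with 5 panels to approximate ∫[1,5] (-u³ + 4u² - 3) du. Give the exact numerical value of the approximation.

h = (5 − 1)/5 = 0.8.
Nodes u₀,…,u₅ = 1, 1.8, 2.6, 3.4, 4.2, 5.
f(u) = -u³ + 4u² - 3: f₀=0, f₁=4.128, f₂=6.464, f₃=3.936, f₄=-6.528, f₅=-28.
(h/2)·[f₀ + 2f₁ + 2f₂ + 2f₃ + 2f₄ + f₅] = 0.4·(-12) = -4.8.

-4.8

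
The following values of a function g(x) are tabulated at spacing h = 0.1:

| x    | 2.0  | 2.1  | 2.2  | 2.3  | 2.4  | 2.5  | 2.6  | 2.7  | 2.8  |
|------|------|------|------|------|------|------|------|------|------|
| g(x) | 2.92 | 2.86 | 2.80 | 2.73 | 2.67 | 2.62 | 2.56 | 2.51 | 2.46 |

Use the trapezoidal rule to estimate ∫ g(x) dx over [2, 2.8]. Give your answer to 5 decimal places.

2.14400

h = 0.1, n = 8.
(h/2)·[y₀ + 2y₁ + 2y₂ + 2y₃ + 2y₄ + 2y₅ + 2y₆ + 2y₇ + y₈] = 0.05·(42.88) = 2.14400.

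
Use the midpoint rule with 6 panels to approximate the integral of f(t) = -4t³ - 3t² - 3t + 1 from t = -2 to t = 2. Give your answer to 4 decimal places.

-11.5556

h = (2 − (-2))/6 = 0.666667.
Midpoints m₁,…,m₆ = -1.666667, -1, -0.333333, 0.333333, 1, 1.666667.
f(m₁)=16.185185, f(m₂)=5, f(m₃)=1.814815, f(m₄)=-0.481481, f(m₅)=-9, f(m₆)=-30.851852.
h·[f(m₁) + f(m₂) + f(m₃) + f(m₄) + f(m₅) + f(m₆)] = 0.666667·(-17.333333) = -11.5556.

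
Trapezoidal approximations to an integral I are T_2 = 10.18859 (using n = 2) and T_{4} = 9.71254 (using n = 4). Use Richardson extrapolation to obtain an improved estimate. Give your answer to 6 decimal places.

9.553857

R = (4·T_{4} − T_2) / 3 = (4·9.71254 − 10.18859)/3 = (28.66157)/3 = 9.553857.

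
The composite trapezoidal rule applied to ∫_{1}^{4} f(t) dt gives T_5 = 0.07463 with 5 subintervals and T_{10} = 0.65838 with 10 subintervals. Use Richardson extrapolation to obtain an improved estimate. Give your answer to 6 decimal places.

0.852963

R = (4·T_{10} − T_5) / 3 = (4·0.65838 − 0.07463)/3 = (2.55889)/3 = 0.852963.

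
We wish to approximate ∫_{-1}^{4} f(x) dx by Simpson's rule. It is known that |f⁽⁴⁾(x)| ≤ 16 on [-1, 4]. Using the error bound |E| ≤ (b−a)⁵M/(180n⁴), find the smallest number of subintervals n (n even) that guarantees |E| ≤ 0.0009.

24

Need 50000/(180n⁴) ≤ 0.0009.
n⁴ ≥ 50000/(180·0.0009) = 308642 ⇒ n ≥ 23.5702, so the smallest even n is 24. (n must be even for Simpson's rule.)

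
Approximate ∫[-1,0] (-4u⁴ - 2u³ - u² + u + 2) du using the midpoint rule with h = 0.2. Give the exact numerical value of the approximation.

h = (0 − (-1))/5 = 0.2.
Midpoints m₁,…,m₅ = -0.9, -0.7, -0.5, -0.3, -0.1.
f(m₁)=-0.8764, f(m₂)=0.5356, f(m₃)=1.25, f(m₄)=1.6316, f(m₅)=1.8916.
h·[f(m₁) + f(m₂) + f(m₃) + f(m₄) + f(m₅)] = 0.2·(4.4324) = 0.88648.

0.88648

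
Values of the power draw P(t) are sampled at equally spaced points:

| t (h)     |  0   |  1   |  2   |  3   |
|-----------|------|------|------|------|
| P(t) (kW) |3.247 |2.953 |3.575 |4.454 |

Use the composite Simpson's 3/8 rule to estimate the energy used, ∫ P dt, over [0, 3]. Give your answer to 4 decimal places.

10.2319

h = 1, n = 3.
(3h/8)·[y₀ + 3y₁ + 3y₂ + y₃] = 0.375·(27.285) = 10.2319.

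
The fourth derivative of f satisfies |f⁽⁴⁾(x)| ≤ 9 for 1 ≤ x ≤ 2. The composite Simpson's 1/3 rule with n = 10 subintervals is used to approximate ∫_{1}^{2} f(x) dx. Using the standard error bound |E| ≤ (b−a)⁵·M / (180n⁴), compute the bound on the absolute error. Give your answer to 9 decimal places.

|E| ≤ (1)⁵·9 / (180·10⁴) = 9/1800000 = 0.000005000.

0.000005000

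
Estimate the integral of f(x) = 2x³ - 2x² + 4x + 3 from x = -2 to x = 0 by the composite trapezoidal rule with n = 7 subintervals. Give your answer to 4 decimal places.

-15.5510

h = (0 − (-2))/7 = 0.285714.
Nodes x₀,…,x₇ = -2, -1.714286, -1.428571, -1.142857, -0.857143, -0.571429, -0.285714, 0.
f(x) = 2x³ - 2x² + 4x + 3: f₀=-29, f₁=-19.810496, f₂=-12.626822, f₃=-7.169096, f₄=-3.157434, f₅=-0.311953, f₆=1.647230, f₇=3.
(h/2)·[f₀ + 2f₁ + 2f₂ + 2f₃ + 2f₄ + 2f₅ + 2f₆ + f₇] = 0.142857·(-108.857143) = -15.5510.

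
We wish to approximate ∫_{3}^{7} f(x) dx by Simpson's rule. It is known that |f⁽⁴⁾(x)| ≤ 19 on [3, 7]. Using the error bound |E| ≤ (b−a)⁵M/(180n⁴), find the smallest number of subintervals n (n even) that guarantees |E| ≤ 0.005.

14

Need 19456/(180n⁴) ≤ 0.005.
n⁴ ≥ 19456/(180·0.005) = 21617.8 ⇒ n ≥ 12.1256, so the smallest even n is 14. (n must be even for Simpson's rule.)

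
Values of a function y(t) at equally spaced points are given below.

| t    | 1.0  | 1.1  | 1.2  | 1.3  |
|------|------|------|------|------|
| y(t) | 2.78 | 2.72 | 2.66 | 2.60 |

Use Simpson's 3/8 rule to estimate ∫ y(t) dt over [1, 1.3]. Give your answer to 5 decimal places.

h = 0.1, n = 3.
(3h/8)·[y₀ + 3y₁ + 3y₂ + y₃] = 0.0375·(21.52) = 0.80700.

0.80700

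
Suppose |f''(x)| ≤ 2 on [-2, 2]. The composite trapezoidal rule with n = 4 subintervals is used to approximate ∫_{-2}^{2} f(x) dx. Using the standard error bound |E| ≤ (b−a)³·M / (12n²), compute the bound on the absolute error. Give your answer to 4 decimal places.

0.6667

|E| ≤ (4)³·2 / (12·4²) = 128/192 = 0.6667.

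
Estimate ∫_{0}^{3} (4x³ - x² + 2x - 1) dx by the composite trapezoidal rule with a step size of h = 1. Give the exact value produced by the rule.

h = (3 − 0)/3 = 1.
Nodes x₀,…,x₃ = 0, 1, 2, 3.
f(x) = 4x³ - x² + 2x - 1: f₀=-1, f₁=4, f₂=31, f₃=104.
(h/2)·[f₀ + 2f₁ + 2f₂ + f₃] = 0.5·(173) = 86.5.

86.5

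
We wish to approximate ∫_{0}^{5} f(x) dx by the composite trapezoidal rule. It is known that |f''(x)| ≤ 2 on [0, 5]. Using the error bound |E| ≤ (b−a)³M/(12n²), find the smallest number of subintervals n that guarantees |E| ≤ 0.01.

Need 250/(12n²) ≤ 0.01.
n² ≥ 250/(12·0.01) = 2083.33 ⇒ n ≥ 45.6435, so the smallest n is 46.

46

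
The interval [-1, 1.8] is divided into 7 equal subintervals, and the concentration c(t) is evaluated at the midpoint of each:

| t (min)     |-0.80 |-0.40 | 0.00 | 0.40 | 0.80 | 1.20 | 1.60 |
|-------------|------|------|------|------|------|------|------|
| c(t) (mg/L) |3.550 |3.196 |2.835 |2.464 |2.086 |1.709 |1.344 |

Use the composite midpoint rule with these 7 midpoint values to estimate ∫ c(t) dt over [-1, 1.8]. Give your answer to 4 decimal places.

h = 0.4, n = 7.
h·[y(m₁) + y(m₂) + y(m₃) + y(m₄) + y(m₅) + y(m₆) + y(m₇)] = 0.4·(17.184) = 6.8736.

6.8736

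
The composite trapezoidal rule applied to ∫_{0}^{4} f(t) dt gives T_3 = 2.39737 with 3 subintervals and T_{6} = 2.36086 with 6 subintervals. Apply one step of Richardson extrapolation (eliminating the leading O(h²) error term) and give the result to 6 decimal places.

R = (4·T_{6} − T_3) / 3 = (4·2.36086 − 2.39737)/3 = (7.04607)/3 = 2.348690.

2.348690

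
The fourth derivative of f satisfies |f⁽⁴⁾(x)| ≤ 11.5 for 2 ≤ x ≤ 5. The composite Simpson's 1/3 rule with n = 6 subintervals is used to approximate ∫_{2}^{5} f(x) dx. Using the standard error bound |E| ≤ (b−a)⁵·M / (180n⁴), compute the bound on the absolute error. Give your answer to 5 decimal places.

0.01198

|E| ≤ (3)⁵·11.5 / (180·6⁴) = 2794.5/233280 = 0.01198.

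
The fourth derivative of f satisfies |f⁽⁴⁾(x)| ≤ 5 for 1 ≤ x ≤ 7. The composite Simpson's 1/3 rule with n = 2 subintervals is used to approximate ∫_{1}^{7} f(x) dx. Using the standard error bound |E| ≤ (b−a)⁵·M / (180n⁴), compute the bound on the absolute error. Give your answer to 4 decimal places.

|E| ≤ (6)⁵·5 / (180·2⁴) = 38880/2880 = 13.5000.

13.5000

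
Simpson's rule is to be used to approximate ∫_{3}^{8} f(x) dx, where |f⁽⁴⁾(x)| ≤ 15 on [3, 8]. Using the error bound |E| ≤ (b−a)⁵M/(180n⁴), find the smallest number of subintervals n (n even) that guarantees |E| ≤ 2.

4

Need 46875/(180n⁴) ≤ 2.
n⁴ ≥ 46875/(180·2) = 130.208 ⇒ n ≥ 3.3780, so the smallest even n is 4. (n must be even for Simpson's rule.)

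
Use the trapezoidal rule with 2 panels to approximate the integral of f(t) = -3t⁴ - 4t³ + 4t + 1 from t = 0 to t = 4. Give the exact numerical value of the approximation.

-1148

h = (4 − 0)/2 = 2.
Nodes t₀,…,t₂ = 0, 2, 4.
f(t) = -3t⁴ - 4t³ + 4t + 1: f₀=1, f₁=-71, f₂=-1007.
(h/2)·[f₀ + 2f₁ + f₂] = 1·(-1148) = -1148.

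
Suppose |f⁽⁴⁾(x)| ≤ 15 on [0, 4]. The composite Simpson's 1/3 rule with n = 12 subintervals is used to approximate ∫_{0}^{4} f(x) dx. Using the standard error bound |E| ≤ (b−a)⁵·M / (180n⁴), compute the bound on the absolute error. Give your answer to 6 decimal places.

0.004115

|E| ≤ (4)⁵·15 / (180·12⁴) = 15360/3732480 = 0.004115.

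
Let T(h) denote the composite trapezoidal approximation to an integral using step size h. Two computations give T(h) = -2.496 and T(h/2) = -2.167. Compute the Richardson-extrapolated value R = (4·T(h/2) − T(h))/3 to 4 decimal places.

R = (4·T(h/2) − T(h)) / 3 = (4·(-2.167) − (-2.496))/3 = (-6.172)/3 = -2.0573.

-2.0573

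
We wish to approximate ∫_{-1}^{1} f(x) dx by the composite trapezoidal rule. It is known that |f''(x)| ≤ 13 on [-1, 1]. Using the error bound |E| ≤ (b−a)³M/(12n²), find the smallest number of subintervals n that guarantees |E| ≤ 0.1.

Need 104/(12n²) ≤ 0.1.
n² ≥ 104/(12·0.1) = 86.6667 ⇒ n ≥ 9.3095, so the smallest n is 10.

10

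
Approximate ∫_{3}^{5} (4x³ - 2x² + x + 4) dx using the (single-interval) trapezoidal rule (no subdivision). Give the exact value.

556

T = (b−a)/2 · [f(3) + f(5)] = 1·[97 + 459] = 556.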